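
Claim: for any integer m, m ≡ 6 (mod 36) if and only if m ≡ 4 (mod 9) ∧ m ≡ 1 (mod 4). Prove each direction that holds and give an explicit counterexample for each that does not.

(⇒) This fails: m = 6 gives 6 ≡ 6 (mod 36) but 6 ≡ 6 (mod 9), so the conjunction on the right does not hold.

(⇐) This fails: m = 13 satisfies both congruences on the right (13 ≡ 4 mod 9 and 13 ≡ 1 mod 4) yet 13 ≡ 13 (mod 36), not 6.

Neither implication holds.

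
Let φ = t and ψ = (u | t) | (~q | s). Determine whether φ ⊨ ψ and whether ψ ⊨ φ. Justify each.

[⇒] Assume the antecedent. If t is true, (u | t) | (~q | s) reduces to true regardless of the other variables. If t is false, the antecedent cannot hold. Either way (u | t) | (~q | s) holds.

[⇐] This fails. Under q = F, u = F, s = F, t = F, the left side is false but the right side is true.

Only the forward direction holds.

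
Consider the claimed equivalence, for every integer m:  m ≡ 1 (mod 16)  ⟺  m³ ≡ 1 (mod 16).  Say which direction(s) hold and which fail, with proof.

(⟹) Suppose m ≡ 1 (mod 16). Write m = 16j + 1. Then (16j + 1)³ = 4096j³ + 768j² + 48j + 1 = 16(256j³ + 48j² + 3j) + 1, so m³ ≡ 1 (mod 16).

(⟸) Conversely, suppose m³ ≡ 1 (mod 16). The only residue r in {0, …, 15} with r³ ≡ 1 (mod 16) is r = 1, so m ≡ 1 (mod 16).

Both implications hold.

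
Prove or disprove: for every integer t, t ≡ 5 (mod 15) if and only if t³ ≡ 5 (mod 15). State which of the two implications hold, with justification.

Both directions hold.

(⇒) Suppose t ≡ 5 (mod 15). Write t = 15j + 5. Then (15j + 5)³ = 3375j³ + 3375j² + 1125j + 125 = 15(225j³ + 225j² + 75j + 8) + 5, so t³ ≡ 5 (mod 15).

(⇐) Conversely, suppose t³ ≡ 5 (mod 15). The only residue r in {0, …, 14} with r³ ≡ 5 (mod 15) is r = 5, so t ≡ 5 (mod 15).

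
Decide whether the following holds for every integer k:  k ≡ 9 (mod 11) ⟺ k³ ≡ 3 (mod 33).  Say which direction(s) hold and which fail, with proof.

[⇒] This fails: take k = 20. Then 20 ≡ 9 (mod 11), but 20³ = 8000 ≡ 14 (mod 33), not 3.

[⇐] Conversely, the residues r modulo 33 with r³ ≡ 3 (mod 33) are exactly {9}, and each is ≡ 9 (mod 11).

(⇒) fails; (⇐) holds.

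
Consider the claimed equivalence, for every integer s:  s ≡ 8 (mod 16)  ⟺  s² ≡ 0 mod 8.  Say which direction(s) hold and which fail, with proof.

(⇒) Suppose s ≡ 8 (mod 16). Then s² ≡ 8² = 64 (mod 16), and since 8 ∣ 16, also s² ≡ 0 (mod 8).

(⇐) This fails: take s = 0. Then 0² = 0 ≡ 0 (mod 8), yet 0 ≡ 0 (mod 16), not 8.

The forward direction holds; the converse fails.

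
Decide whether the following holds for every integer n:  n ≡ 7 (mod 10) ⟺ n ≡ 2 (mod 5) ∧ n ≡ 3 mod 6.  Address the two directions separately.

[⇒] This fails: n = 17 gives 17 ≡ 7 (mod 10) but 17 ≡ 5 (mod 6), so the conjunction on the right does not hold.

[⇐] Conversely, if n ≡ 2 (mod 5) and n ≡ 3 (mod 6), then by the Chinese remainder theorem n ≡ 27 (mod 30). Since 27 ≡ 7 (mod 10) and 10 ∣ 30, we get n ≡ 7 (mod 10).

Not equivalent: only (⇐) holds.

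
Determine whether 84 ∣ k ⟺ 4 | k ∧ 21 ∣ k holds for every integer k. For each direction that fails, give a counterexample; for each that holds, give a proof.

Forward direction. If 84 ∣ k, write k = 84q. Since 84 = 21·4, k = 4·(21q), so 4 ∣ k; and since 84 = 4·21, k = 21·(4q), so 21 ∣ k.

Converse. Suppose 4 ∣ k and 21 ∣ k. Any common multiple of 4 and 21 is a multiple of their lcm; here gcd(4, 21) = 1, so lcm(4, 21) = 4·21 = 84, so 84 ∣ k.

Both implications hold.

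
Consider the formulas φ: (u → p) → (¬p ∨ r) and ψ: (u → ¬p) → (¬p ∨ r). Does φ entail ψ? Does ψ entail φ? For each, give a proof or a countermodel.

(⇒) holds; (⇐) fails.

(⇒) Assume the antecedent. If r is true, (u → ¬p) → (¬p ∨ r) reduces to true regardless of the other variables. If r is false, the antecedent forces (r = F, p = F, u = F) or (r = F, p = F, u = T), and (u → ¬p) → (¬p ∨ r) holds there. Either way (u → ¬p) → (¬p ∨ r) holds.

(⇐) This fails. Under r = F, p = T, u = T, the left side is false but the right side is true.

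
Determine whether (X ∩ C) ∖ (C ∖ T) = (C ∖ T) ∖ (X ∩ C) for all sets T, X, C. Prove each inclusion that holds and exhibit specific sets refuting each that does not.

Neither inclusion holds.

(⟹) This inclusion fails. Take T = {1}, X = {1}, C = {1}; then 1 ∈ (X ∩ C) ∖ (C ∖ T) but 1 ∉ (C ∖ T) ∖ (X ∩ C).

(⟸) This inclusion fails. Take T = ∅, X = ∅, C = {1}; then 1 ∈ (C ∖ T) ∖ (X ∩ C) but 1 ∉ (X ∩ C) ∖ (C ∖ T).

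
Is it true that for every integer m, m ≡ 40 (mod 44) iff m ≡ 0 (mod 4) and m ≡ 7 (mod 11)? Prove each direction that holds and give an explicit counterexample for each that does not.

Forward direction. Suppose m ≡ 40 (mod 44); write m = 44j + 40. Since 4 ∣ 44, reducing mod 4 gives m ≡ 40 ≡ 0 (mod 4); since 11 ∣ 44, reducing mod 11 gives m ≡ 40 ≡ 7 (mod 11).

Converse. If m ≡ 0 (mod 4) and m ≡ 7 (mod 11), then by the Chinese remainder theorem m ≡ 40 (mod 44). This is exactly m ≡ 40 (mod 44).

Equivalent; both directions hold.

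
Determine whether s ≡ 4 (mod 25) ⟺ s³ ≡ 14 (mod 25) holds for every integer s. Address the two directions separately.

(⇒) Suppose s ≡ 4 (mod 25). Write s = 25j + 4. Then (25j + 4)³ = 15625j³ + 7500j² + 1200j + 64 = 25(625j³ + 300j² + 48j + 2) + 14, so s³ ≡ 14 (mod 25).

(⇐) Conversely, suppose s³ ≡ 14 (mod 25). The only residue r in {0, …, 24} with r³ ≡ 14 (mod 25) is r = 4, so s ≡ 4 (mod 25).

Both directions hold.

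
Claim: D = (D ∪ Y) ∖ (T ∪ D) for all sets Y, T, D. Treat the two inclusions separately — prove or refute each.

(⊆) fails and (⊇) fails.

Forward inclusion. This inclusion fails. Take Y = ∅, T = ∅, D = {1}; then 1 ∈ D but 1 ∉ (D ∪ Y) ∖ (T ∪ D).

Reverse inclusion. This inclusion fails. Take Y = {1}, T = ∅, D = ∅; then 1 ∈ (D ∪ Y) ∖ (T ∪ D) but 1 ∉ D.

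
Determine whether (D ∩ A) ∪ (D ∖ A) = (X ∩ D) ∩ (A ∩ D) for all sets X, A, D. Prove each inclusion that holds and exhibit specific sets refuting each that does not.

Only the reverse inclusion holds.

(⊆) This inclusion fails. Take X = ∅, A = ∅, D = {1}; then 1 ∈ (D ∩ A) ∪ (D ∖ A) but 1 ∉ (X ∩ D) ∩ (A ∩ D).

(⊇) Let x ∈ (X ∩ D) ∩ (A ∩ D). Then x ∈ X ∩ A ∩ D, from which x ∈ (D ∩ A) ∪ (D ∖ A).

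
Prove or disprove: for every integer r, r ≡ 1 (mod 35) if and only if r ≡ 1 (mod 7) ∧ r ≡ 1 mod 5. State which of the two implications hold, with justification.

The biconditional holds.

[⇒] Suppose r ≡ 1 (mod 35); write r = 35j + 1. Since 7 ∣ 35, reducing mod 7 gives r ≡ 1 (mod 7); since 5 ∣ 35, reducing mod 5 gives r ≡ 1 (mod 5).

[⇐] Conversely, if r ≡ 1 (mod 7) and r ≡ 1 (mod 5), then by the Chinese remainder theorem r ≡ 1 (mod 35). This is exactly r ≡ 1 (mod 35).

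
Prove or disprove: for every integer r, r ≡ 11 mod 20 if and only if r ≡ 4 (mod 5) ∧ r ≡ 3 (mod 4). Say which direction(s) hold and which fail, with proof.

Both directions fail.

[⇒] This fails: r = 11 gives 11 ≡ 11 (mod 20) but 11 ≡ 1 (mod 5), so the conjunction on the right does not hold.

[⇐] This fails: r = 19 satisfies both congruences on the right (19 ≡ 4 mod 5 and 19 ≡ 3 mod 4) yet 19 ≡ 19 (mod 20), not 11.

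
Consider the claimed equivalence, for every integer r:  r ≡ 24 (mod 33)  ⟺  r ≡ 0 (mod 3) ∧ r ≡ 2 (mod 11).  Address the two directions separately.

(→) Suppose r ≡ 24 (mod 33); write r = 33j + 24. Since 3 ∣ 33, reducing mod 3 gives r ≡ 24 ≡ 0 (mod 3); since 11 ∣ 33, reducing mod 11 gives r ≡ 24 ≡ 2 (mod 11).

(←) Conversely, if r ≡ 0 (mod 3) and r ≡ 2 (mod 11), then by the Chinese remainder theorem r ≡ 24 (mod 33). This is exactly r ≡ 24 (mod 33).

Both implications hold.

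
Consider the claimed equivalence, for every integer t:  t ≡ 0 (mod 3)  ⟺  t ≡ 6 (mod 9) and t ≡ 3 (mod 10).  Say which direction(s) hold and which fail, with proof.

(⟹) This fails: t = 0 gives 0 ≡ 0 (mod 3) but 0 ≡ 0 (mod 9), so the conjunction on the right does not hold.

(⟸) Conversely, if t ≡ 6 (mod 9) and t ≡ 3 (mod 10), then by the Chinese remainder theorem t ≡ 33 (mod 90). Since 33 ≡ 0 (mod 3) and 3 ∣ 90, we get t ≡ 0 (mod 3).

(⇒) fails; (⇐) holds.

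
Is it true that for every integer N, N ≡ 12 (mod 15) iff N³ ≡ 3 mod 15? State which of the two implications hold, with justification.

[⇒] Suppose N ≡ 12 (mod 15). Write N = 15j + 12. Then (15j + 12)³ = 3375j³ + 8100j² + 6480j + 1728 = 15(225j³ + 540j² + 432j + 115) + 3, so N³ ≡ 3 (mod 15).

[⇐] Conversely, suppose N³ ≡ 3 (mod 15). The only residue r in {0, …, 14} with r³ ≡ 3 (mod 15) is r = 12, so N ≡ 12 (mod 15).

Both directions hold.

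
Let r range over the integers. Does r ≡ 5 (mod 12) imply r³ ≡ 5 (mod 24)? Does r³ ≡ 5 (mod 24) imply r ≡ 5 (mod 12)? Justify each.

(⇒) fails; (⇐) holds.

(⟹) This fails: take r = 17. Then 17 ≡ 5 (mod 12), but 17³ = 4913 ≡ 17 (mod 24), not 5.

(⟸) Conversely, the residues r modulo 24 with r³ ≡ 5 (mod 24) are exactly {5}, and each is ≡ 5 (mod 12).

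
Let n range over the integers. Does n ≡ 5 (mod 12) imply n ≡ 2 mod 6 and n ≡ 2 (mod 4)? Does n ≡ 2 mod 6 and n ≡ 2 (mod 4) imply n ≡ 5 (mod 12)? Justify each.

Both directions fail.

(⟹) This fails: n = 5 gives 5 ≡ 5 (mod 12) but 5 ≡ 5 (mod 6), so the conjunction on the right does not hold.

(⟸) This fails: n = 2 satisfies both congruences on the right (2 ≡ 2 mod 6 and 2 ≡ 2 mod 4) yet 2 ≡ 2 (mod 12), not 5.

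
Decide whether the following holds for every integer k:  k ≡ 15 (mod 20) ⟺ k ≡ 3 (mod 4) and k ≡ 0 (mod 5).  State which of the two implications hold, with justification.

The biconditional holds.

(⇒) Suppose k ≡ 15 (mod 20); write k = 20j + 15. Since 4 ∣ 20, reducing mod 4 gives k ≡ 15 ≡ 3 (mod 4); since 5 ∣ 20, reducing mod 5 gives k ≡ 15 ≡ 0 (mod 5).

(⇐) Conversely, if k ≡ 3 (mod 4) and k ≡ 0 (mod 5), then by the Chinese remainder theorem k ≡ 15 (mod 20). This is exactly k ≡ 15 (mod 20).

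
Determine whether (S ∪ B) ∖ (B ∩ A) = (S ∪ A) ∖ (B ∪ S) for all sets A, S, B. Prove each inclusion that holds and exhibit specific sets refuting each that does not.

(⟹) This inclusion fails. Take A = ∅, S = {1}, B = ∅; then 1 ∈ (S ∪ B) ∖ (B ∩ A) but 1 ∉ (S ∪ A) ∖ (B ∪ S).

(⟸) This inclusion fails. Take A = {1}, S = ∅, B = ∅; then 1 ∈ (S ∪ A) ∖ (B ∪ S) but 1 ∉ (S ∪ B) ∖ (B ∩ A).

Both inclusions fail.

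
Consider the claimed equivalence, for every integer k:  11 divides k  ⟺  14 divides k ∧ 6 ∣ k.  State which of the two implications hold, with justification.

(⟹) This fails: take k = 11. Certainly 11 ∣ 11, but 14 ∤ 11.

(⟸) This fails: take k = 42. Both 14 ∣ 42 and 6 ∣ 42, yet 42 is not a multiple of 11 (since 42 = 3·11 + 9), so 11 ∤ 42.

Neither implication holds.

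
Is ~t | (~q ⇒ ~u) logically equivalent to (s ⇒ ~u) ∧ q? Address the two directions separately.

Only the reverse direction holds.

(⇒) This fails. Under s = F, t = F, u = F, q = F, the left side is true but the right side is false.

(⇐) Assume the antecedent. If u is true, the antecedent forces (s = F, t = F, u = T, q = T) or (s = F, t = T, u = T, q = T), and ~t | (~q ⇒ ~u) holds there. If u is false, ~t | (~q ⇒ ~u) reduces to true regardless of the other variables. Either way ~t | (~q ⇒ ~u) holds.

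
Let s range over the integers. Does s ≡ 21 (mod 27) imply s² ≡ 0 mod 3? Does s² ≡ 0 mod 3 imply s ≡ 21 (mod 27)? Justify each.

(→) Suppose s ≡ 21 (mod 27). Then s² ≡ 21² = 441 (mod 27), and since 3 ∣ 27, also s² ≡ 0 (mod 3).

(←) This fails: take s = 0. Then 0² = 0 ≡ 0 (mod 3), yet 0 ≡ 0 (mod 27), not 21.

Not equivalent: only (⇒) holds.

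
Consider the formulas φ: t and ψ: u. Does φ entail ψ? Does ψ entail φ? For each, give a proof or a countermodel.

(→) This fails. Under u = F, t = T, the left side is true but the right side is false.

(←) This fails. Under u = T, t = F, the left side is false but the right side is true.

(⇒) fails and (⇐) fails.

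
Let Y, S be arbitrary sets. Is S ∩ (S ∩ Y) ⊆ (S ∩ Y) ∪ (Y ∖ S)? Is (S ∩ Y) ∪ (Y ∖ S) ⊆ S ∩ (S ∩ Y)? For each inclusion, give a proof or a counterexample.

The sets are not equal: only the forward inclusion holds.

Forward inclusion. Let x ∈ S ∩ (S ∩ Y). Then x ∈ Y ∩ S, from which x ∈ (S ∩ Y) ∪ (Y ∖ S).

Reverse inclusion. This inclusion fails. Take Y = {1}, S = ∅; then 1 ∈ (S ∩ Y) ∪ (Y ∖ S) but 1 ∉ S ∩ (S ∩ Y).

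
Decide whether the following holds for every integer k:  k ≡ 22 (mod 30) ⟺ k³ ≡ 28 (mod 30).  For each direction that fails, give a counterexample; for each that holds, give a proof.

(⇐) Suppose k³ ≡ 28 (mod 30). The only residue r in {0, …, 29} with r³ ≡ 28 (mod 30) is r = 22, so k ≡ 22 (mod 30).

(⇒) Suppose k ≡ 22 (mod 30). Write k = 30j + 22. Then (30j + 22)³ = 27000j³ + 59400j² + 43560j + 10648 = 30(900j³ + 1980j² + 1452j + 354) + 28, so k³ ≡ 28 (mod 30).

Both directions hold.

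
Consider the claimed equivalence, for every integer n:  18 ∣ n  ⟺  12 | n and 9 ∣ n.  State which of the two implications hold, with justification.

(⟸) Suppose 12 ∣ n and 9 ∣ n. Any common multiple of 12 and 9 is a multiple of their lcm; here lcm(12, 9) = 12·9/gcd(12, 9) = 108/3 = 36, so 36 ∣ n. Since 18 ∣ 36, it follows that 18 ∣ n.

(⟹) This fails: take n = 18. Certainly 18 ∣ 18, but 12 ∤ 18.

(⇒) fails; (⇐) holds.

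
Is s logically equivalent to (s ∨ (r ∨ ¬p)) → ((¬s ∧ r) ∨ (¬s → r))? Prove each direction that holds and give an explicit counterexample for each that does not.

Only the forward implication holds.

[⇒] Assume the antecedent. If r is true, the consequent reduces to true regardless of the other variables. If r is false, the antecedent forces (r = F, p = F, s = T) or (r = F, p = T, s = T), and the consequent holds there. Either way the consequent holds.

[⇐] This fails. Under r = T, p = F, s = F, the left side is false but the right side is true.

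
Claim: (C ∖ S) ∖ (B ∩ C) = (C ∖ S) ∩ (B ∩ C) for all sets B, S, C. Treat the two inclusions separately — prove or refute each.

(⊆) fails and (⊇) fails.

Forward inclusion. This inclusion fails. Take B = ∅, S = ∅, C = {1}; then 1 ∈ (C ∖ S) ∖ (B ∩ C) but 1 ∉ (C ∖ S) ∩ (B ∩ C).

Reverse inclusion. This inclusion fails. Take B = {1}, S = ∅, C = {1}; then 1 ∈ (C ∖ S) ∩ (B ∩ C) but 1 ∉ (C ∖ S) ∖ (B ∩ C).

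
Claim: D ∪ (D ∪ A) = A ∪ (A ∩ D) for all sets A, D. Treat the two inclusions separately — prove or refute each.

(⟹) This inclusion fails. Take A = ∅, D = {1}; then 1 ∈ D ∪ (D ∪ A) but 1 ∉ A ∪ (A ∩ D).

(⟸) Let x ∈ A ∪ (A ∩ D). Then either x ∈ A and x ∉ D; or x ∈ A ∩ D. In each case x ∈ D ∪ (D ∪ A), so A ∪ (A ∩ D) ⊆ D ∪ (D ∪ A).

The sets are not equal: only the reverse inclusion holds.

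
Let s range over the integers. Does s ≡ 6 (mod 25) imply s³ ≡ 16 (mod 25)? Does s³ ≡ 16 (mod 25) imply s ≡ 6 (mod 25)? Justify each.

Both directions hold.

Forward direction. Suppose s ≡ 6 (mod 25). Write s = 25j + 6. Then (25j + 6)³ = 15625j³ + 11250j² + 2700j + 216 = 25(625j³ + 450j² + 108j + 8) + 16, so s³ ≡ 16 (mod 25).

Converse. Suppose s³ ≡ 16 (mod 25). The only residue r in {0, …, 24} with r³ ≡ 16 (mod 25) is r = 6, so s ≡ 6 (mod 25).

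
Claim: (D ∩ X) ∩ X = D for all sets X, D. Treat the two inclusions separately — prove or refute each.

(⊆) holds; (⊇) fails.

(⊇) This inclusion fails. Take X = ∅, D = {1}; then 1 ∈ D but 1 ∉ (D ∩ X) ∩ X.

(⊆) Let x ∈ (D ∩ X) ∩ X. Then x ∈ X ∩ D, from which x ∈ D.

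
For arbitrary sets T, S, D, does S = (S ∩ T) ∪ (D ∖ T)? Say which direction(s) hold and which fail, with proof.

Neither inclusion holds.

Forward inclusion. This inclusion fails. Take T = ∅, S = {1}, D = ∅; then 1 ∈ S but 1 ∉ (S ∩ T) ∪ (D ∖ T).

Reverse inclusion. This inclusion fails. Take T = ∅, S = ∅, D = {1}; then 1 ∈ (S ∩ T) ∪ (D ∖ T) but 1 ∉ S.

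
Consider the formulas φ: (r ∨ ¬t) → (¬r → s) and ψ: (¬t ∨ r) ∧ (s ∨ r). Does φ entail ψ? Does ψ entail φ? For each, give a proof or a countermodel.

(⇒) This fails. Under r = F, s = F, t = T, the left side is true but the right side is false.

(⇐) Assume the antecedent. If r is true, (r ∨ ¬t) → (¬r → s) reduces to true regardless of the other variables. If r is false, the antecedent forces (r = F, s = T, t = F), and (r ∨ ¬t) → (¬r → s) holds there. Either way (r ∨ ¬t) → (¬r → s) holds.

(⇒) fails; (⇐) holds.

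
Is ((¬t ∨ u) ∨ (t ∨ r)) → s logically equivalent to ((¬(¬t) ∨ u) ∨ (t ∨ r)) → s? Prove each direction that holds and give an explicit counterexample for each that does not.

(⇒) holds; (⇐) fails.

(→) Assume the antecedent. If s is true, ((¬(¬t) ∨ u) ∨ (t ∨ r)) → s reduces to true regardless of the other variables. If s is false, the antecedent cannot hold. Either way ((¬(¬t) ∨ u) ∨ (t ∨ r)) → s holds.

(←) This fails. Under r = F, s = F, u = F, t = F, the left side is false but the right side is true.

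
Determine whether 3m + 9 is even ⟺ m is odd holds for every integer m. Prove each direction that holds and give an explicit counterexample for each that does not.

Both directions hold.

[⇒] Suppose 3m + 9 is even. Since 3 is odd, 3m and m have the same parity, so 3m + 9 ≡ m + 9 (mod 2). As 9 is odd, 3m + 9 is even exactly when m is odd. Thus m is odd.

[⇐] Conversely, suppose m is odd; write m = 2j + 1. Then 3m + 9 = 3·(2j + 1) + 9 = 2·3j + 12, which is even.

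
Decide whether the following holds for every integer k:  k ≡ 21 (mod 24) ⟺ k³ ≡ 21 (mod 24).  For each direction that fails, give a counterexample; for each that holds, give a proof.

(→) Suppose k ≡ 21 (mod 24). Write k = 24j + 21. Then (24j + 21)³ = 13824j³ + 36288j² + 31752j + 9261 = 24(576j³ + 1512j² + 1323j + 385) + 21, so k³ ≡ 21 (mod 24).

(←) Conversely, suppose k³ ≡ 21 (mod 24). The only residue r in {0, …, 23} with r³ ≡ 21 (mod 24) is r = 21, so k ≡ 21 (mod 24).

The biconditional holds.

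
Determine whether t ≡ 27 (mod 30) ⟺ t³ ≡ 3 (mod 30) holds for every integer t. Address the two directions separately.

(⟸) Suppose t³ ≡ 3 (mod 30). The only residue r in {0, …, 29} with r³ ≡ 3 (mod 30) is r = 27, so t ≡ 27 (mod 30).

(⟹) Suppose t ≡ 27 (mod 30). Write t = 30j + 27. Then (30j + 27)³ = 27000j³ + 72900j² + 65610j + 19683 = 30(900j³ + 2430j² + 2187j + 656) + 3, so t³ ≡ 3 (mod 30).

Both directions hold.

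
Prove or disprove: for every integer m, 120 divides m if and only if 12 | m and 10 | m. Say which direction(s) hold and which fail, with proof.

The forward direction holds; the converse fails.

(→) If 120 ∣ m, write m = 120q. Since 120 = 10·12, m = 12·(10q), so 12 ∣ m; and since 120 = 12·10, m = 10·(12q), so 10 ∣ m.

(←) This fails: take m = 60. Both 12 ∣ 60 and 10 ∣ 60, yet 60 is not a multiple of 120 (since 60 = 0·120 + 60), so 120 ∤ 60.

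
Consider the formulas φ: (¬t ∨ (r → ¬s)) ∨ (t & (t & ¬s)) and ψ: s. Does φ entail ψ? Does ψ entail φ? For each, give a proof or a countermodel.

(⇒) This fails. Under s = F, t = F, r = F, the left side is true but the right side is false.

(⇐) This fails. Under s = T, t = T, r = T, the left side is false but the right side is true.

(⇒) fails and (⇐) fails.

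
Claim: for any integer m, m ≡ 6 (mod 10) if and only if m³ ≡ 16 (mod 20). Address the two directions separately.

The biconditional holds.

(⇒) Suppose m ≡ 6 (mod 10). Working modulo 20, m ∈ {6, 16}; for each such r, r³ ≡ 16 (mod 20).

(⇐) Conversely, the residues r modulo 20 with r³ ≡ 16 (mod 20) are exactly {6, 16}, and each is ≡ 6 (mod 10).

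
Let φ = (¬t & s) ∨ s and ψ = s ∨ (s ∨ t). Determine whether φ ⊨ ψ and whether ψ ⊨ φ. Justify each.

(⇒) holds; (⇐) fails.

(⟹) Assume the antecedent. If s is true, s ∨ (s ∨ t) reduces to true regardless of the other variables. If s is false, the antecedent cannot hold. Either way s ∨ (s ∨ t) holds.

(⟸) This fails. Under s = F, t = T, the left side is false but the right side is true.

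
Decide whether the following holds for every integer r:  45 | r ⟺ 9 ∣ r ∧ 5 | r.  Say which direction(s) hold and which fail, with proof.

Both implications hold.

Forward direction. If 45 ∣ r, write r = 45q. Since 45 = 5·9, r = 9·(5q), so 9 ∣ r; and since 45 = 9·5, r = 5·(9q), so 5 ∣ r.

Converse. Suppose 9 ∣ r and 5 ∣ r. Any common multiple of 9 and 5 is a multiple of their lcm; here gcd(9, 5) = 1, so lcm(9, 5) = 9·5 = 45, so 45 ∣ r.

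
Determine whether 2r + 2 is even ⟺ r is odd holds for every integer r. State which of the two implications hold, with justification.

The forward direction fails; the converse holds.

(⟸) Suppose r is odd. Since 2 is even, 2r is even for every r, so 2r + 2 has the same parity as 2, which is even. Hence 2r + 2 is even.

(⟹) This fails: take r = 4. Then 2r + 2 = 10, which is even, yet r = 4 is even, not odd.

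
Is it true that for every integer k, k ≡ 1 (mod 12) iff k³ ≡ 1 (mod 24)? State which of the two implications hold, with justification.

Not equivalent: only (⇐) holds.

(⟹) This fails: take k = 13. Then 13 ≡ 1 (mod 12), but 13³ = 2197 ≡ 13 (mod 24), not 1.

(⟸) Conversely, the residues r modulo 24 with r³ ≡ 1 (mod 24) are exactly {1}, and each is ≡ 1 (mod 12).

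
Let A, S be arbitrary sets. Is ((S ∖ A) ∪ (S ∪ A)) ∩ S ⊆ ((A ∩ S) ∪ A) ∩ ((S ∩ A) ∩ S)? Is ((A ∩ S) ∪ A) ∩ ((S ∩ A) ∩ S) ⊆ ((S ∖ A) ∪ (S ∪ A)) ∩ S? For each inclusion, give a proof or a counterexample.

The sets are not equal: only the reverse inclusion holds.

(⟸) Let x ∈ ((A ∩ S) ∪ A) ∩ ((S ∩ A) ∩ S). Then x ∈ A ∩ S, from which x ∈ ((S ∖ A) ∪ (S ∪ A)) ∩ S.

(⟹) This inclusion fails. Take A = ∅, S = {1}; then 1 ∈ ((S ∖ A) ∪ (S ∪ A)) ∩ S but 1 ∉ ((A ∩ S) ∪ A) ∩ ((S ∩ A) ∩ S).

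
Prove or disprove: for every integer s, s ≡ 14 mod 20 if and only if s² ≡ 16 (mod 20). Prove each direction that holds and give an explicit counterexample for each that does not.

The forward direction holds; the converse fails.

Forward direction. Suppose s ≡ 14 mod 20. Write s = 20j + 14. Then (20j + 14)² = 400j² + 560j + 196 = 20(20j² + 28j + 9) + 16, so s² ≡ 16 (mod 20).

Converse. This fails: take s = 4. Then 4² = 16 ≡ 16 (mod 20), yet 4 ≡ 4 (mod 20), not 14.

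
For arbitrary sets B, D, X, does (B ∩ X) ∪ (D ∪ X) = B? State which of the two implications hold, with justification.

Forward inclusion. This inclusion fails. Take B = ∅, D = {1}, X = ∅; then 1 ∈ (B ∩ X) ∪ (D ∪ X) but 1 ∉ B.

Reverse inclusion. This inclusion fails. Take B = {1}, D = ∅, X = ∅; then 1 ∈ B but 1 ∉ (B ∩ X) ∪ (D ∪ X).

Both inclusions fail.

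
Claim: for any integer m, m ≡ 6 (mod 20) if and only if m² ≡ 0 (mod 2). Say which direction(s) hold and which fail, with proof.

Not equivalent: only (⇒) holds.

[⇐] This fails: take m = 0. Then 0² = 0 ≡ 0 (mod 2), yet 0 ≡ 0 (mod 20), not 6.

[⇒] Suppose m ≡ 6 (mod 20). Then m² ≡ 6² = 36 (mod 20), and since 2 ∣ 20, also m² ≡ 0 (mod 2).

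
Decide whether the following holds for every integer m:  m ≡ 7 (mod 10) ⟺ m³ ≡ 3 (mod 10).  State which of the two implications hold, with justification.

Both directions hold.

(→) Suppose m ≡ 7 (mod 10). Write m = 10j + 7. Then (10j + 7)³ = 1000j³ + 2100j² + 1470j + 343 = 10(100j³ + 210j² + 147j + 34) + 3, so m³ ≡ 3 (mod 10).

(←) For the converse, argue contrapositively. If m ≢ 7 (mod 10), then m is congruent to one of 0, 1, 2, 3, 4, 5, 6, 8, 9 modulo 10, and these give m³ ≡ 0, 1, 8, 7, 4, 5, 6, 2, 9 respectively — never 3.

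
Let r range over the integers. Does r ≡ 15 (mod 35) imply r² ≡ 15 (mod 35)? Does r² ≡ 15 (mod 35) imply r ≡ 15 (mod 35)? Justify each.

(⇒) holds; (⇐) fails.

Forward direction. Suppose r ≡ 15 (mod 35). Write r = 35j + 15. Then (35j + 15)² = 1225j² + 1050j + 225 = 35(35j² + 30j + 6) + 15, so r² ≡ 15 (mod 35).

Converse. This fails: take r = 20. Then 20² = 400 ≡ 15 (mod 35), yet 20 ≡ 20 (mod 35), not 15.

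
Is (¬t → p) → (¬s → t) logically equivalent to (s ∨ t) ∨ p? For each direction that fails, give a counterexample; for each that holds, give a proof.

(→) This fails. Under t = F, s = F, p = F, the left side is true but the right side is false.

(←) This fails. Under t = F, s = F, p = T, the left side is false but the right side is true.

Neither direction holds.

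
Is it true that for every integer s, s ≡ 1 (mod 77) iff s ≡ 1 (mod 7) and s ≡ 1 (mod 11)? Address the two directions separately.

(⇐) If s ≡ 1 (mod 7) and s ≡ 1 (mod 11), then by the Chinese remainder theorem s ≡ 1 (mod 77). This is exactly s ≡ 1 (mod 77).

(⇒) Suppose s ≡ 1 (mod 77); write s = 77j + 1. Since 7 ∣ 77, reducing mod 7 gives s ≡ 1 (mod 7); since 11 ∣ 77, reducing mod 11 gives s ≡ 1 (mod 11).

Both directions hold.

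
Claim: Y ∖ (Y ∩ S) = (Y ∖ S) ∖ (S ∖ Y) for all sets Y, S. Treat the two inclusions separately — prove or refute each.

(⊆) Let x ∈ Y ∖ (Y ∩ S). Then x ∈ Y and x ∉ S, from which x ∈ (Y ∖ S) ∖ (S ∖ Y).

(⊇) Let x ∈ (Y ∖ S) ∖ (S ∖ Y). Then x ∈ Y and x ∉ S, from which x ∈ Y ∖ (Y ∩ S).

Both inclusions hold.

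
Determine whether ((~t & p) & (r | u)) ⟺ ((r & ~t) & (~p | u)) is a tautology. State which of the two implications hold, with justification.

(→) This fails. Under p = T, r = F, t = F, u = T, the left side is true but the right side is false.

(←) This fails. Under p = F, r = T, t = F, u = F, the left side is false but the right side is true.

Neither direction holds.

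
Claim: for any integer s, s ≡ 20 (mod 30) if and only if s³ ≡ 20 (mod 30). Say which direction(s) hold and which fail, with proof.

(⇐) Suppose s³ ≡ 20 (mod 30). The only residue r in {0, …, 29} with r³ ≡ 20 (mod 30) is r = 20, so s ≡ 20 (mod 30).

(⇒) Suppose s ≡ 20 (mod 30). Write s = 30j + 20. Then (30j + 20)³ = 27000j³ + 54000j² + 36000j + 8000 = 30(900j³ + 1800j² + 1200j + 266) + 20, so s³ ≡ 20 (mod 30).

Both directions hold; the statement is true.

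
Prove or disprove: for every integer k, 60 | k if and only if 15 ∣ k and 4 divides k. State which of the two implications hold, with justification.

Both implications hold.

Forward direction. If 60 ∣ k, write k = 60q. Since 60 = 4·15, k = 15·(4q), so 15 ∣ k; and since 60 = 15·4, k = 4·(15q), so 4 ∣ k.

Converse. Suppose 15 ∣ k and 4 ∣ k. Any common multiple of 15 and 4 is a multiple of their lcm; here gcd(15, 4) = 1, so lcm(15, 4) = 15·4 = 60, so 60 ∣ k.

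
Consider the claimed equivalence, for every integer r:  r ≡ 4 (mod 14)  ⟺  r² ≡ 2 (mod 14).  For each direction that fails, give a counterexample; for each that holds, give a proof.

(⟹) Suppose r ≡ 4 (mod 14). Write r = 14j + 4. Then (14j + 4)² = 196j² + 112j + 16 = 14(14j² + 8j + 1) + 2, so r² ≡ 2 (mod 14).

(⟸) This fails: take r = 10. Then 10² = 100 ≡ 2 (mod 14), yet 10 ≡ 10 (mod 14), not 4.

Only the forward direction holds.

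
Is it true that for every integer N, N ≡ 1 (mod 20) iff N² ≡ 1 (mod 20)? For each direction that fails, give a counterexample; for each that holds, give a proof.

(→) Suppose N ≡ 1 (mod 20). Write N = 20j + 1. Then (20j + 1)² = 400j² + 40j + 1 = 20(20j² + 2j) + 1, so N² ≡ 1 (mod 20).

(←) This fails: take N = 9. Then 9² = 81 ≡ 1 (mod 20), yet 9 ≡ 9 (mod 20), not 1.

Only the forward direction holds.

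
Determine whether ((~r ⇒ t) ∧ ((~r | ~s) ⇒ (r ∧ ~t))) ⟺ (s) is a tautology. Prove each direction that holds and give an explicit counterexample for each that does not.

Both directions fail.

(→) This fails. Under s = F, r = T, t = F, the left side is true but the right side is false.

(←) This fails. Under s = T, r = F, t = F, the left side is false but the right side is true.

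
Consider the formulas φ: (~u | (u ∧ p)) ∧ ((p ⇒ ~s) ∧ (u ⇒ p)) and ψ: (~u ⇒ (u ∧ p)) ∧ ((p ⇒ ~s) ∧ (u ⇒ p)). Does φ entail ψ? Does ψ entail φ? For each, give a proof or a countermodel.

(⟸) Assume the antecedent. If s is true, the antecedent cannot hold. If s is false, the antecedent forces (s = F, p = T, u = T), and the consequent holds there. Either way the consequent holds.

(⟹) This fails. Under s = F, p = F, u = F, the left side is true but the right side is false.

Not equivalent: only (⇐) holds.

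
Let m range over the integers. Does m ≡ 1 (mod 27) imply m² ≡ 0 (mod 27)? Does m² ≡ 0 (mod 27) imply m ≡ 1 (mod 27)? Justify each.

Forward direction. This fails: take m = 1. Then 1 ≡ 1 (mod 27), but 1² = 1 ≡ 1 (mod 27), not 0.

Converse. This fails: take m = 0. Then 0² = 0 ≡ 0 (mod 27), yet 0 ≡ 0 (mod 27), not 1.

Neither implication holds.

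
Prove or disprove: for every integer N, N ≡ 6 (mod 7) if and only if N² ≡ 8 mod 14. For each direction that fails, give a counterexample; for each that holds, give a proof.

Both directions fail.

(⟹) This fails: take N = 13. Then 13 ≡ 6 (mod 7), but 13² = 169 ≡ 1 (mod 14), not 8.

(⟸) This fails: take N = 8. Then 8² = 64 ≡ 8 (mod 14), yet 8 ≡ 1 (mod 7), not 6.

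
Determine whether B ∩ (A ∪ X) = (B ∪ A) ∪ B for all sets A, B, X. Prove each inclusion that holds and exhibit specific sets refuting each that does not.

(⟹) Let x ∈ B ∩ (A ∪ X). Then either x ∈ A ∩ B and x ∉ X; or x ∈ B ∩ X and x ∉ A; or x ∈ A ∩ B ∩ X. In each case x ∈ (B ∪ A) ∪ B, so B ∩ (A ∪ X) ⊆ (B ∪ A) ∪ B.

(⟸) This inclusion fails. Take A = {1}, B = ∅, X = ∅; then 1 ∈ (B ∪ A) ∪ B but 1 ∉ B ∩ (A ∪ X).

(⊆) holds; (⊇) fails.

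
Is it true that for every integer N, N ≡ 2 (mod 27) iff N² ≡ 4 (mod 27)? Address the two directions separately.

Forward direction. Suppose N ≡ 2 (mod 27). Write N = 27j + 2. Then (27j + 2)² = 729j² + 108j + 4 = 27(27j² + 4j) + 4, so N² ≡ 4 (mod 27).

Converse. This fails: take N = 25. Then 25² = 625 ≡ 4 (mod 27), yet 25 ≡ 25 (mod 27), not 2.

Only the forward direction holds.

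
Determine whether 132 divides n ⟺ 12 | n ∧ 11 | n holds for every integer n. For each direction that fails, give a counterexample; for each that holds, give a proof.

The biconditional holds.

Forward direction. If 132 ∣ n, write n = 132q. Since 132 = 11·12, n = 12·(11q), so 12 ∣ n; and since 132 = 12·11, n = 11·(12q), so 11 ∣ n.

Converse. Suppose 12 ∣ n and 11 ∣ n. Any common multiple of 12 and 11 is a multiple of their lcm; here gcd(12, 11) = 1, so lcm(12, 11) = 12·11 = 132, so 132 ∣ n.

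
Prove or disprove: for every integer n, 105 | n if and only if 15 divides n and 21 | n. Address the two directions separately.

Both directions hold.

(⇒) If 105 ∣ n, write n = 105q. Since 105 = 7·15, n = 15·(7q), so 15 ∣ n; and since 105 = 5·21, n = 21·(5q), so 21 ∣ n.

(⇐) Suppose 15 ∣ n and 21 ∣ n. Any common multiple of 15 and 21 is a multiple of their lcm; here lcm(15, 21) = 15·21/gcd(15, 21) = 315/3 = 105, so 105 ∣ n.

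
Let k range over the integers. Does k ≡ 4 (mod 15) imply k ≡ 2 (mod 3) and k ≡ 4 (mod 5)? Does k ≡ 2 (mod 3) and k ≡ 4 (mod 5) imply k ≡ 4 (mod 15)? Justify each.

(→) This fails: k = 4 gives 4 ≡ 4 (mod 15) but 4 ≡ 1 (mod 3), so the conjunction on the right does not hold.

(←) This fails: k = 14 satisfies both congruences on the right (14 ≡ 2 mod 3 and 14 ≡ 4 mod 5) yet 14 ≡ 14 (mod 15), not 4.

(⇒) fails and (⇐) fails.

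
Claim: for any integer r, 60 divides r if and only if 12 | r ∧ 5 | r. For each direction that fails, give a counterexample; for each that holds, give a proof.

Both directions hold; the statement is true.

(→) If 60 ∣ r, write r = 60q. Since 60 = 5·12, r = 12·(5q), so 12 ∣ r; and since 60 = 12·5, r = 5·(12q), so 5 ∣ r.

(←) Suppose 12 ∣ r and 5 ∣ r. Any common multiple of 12 and 5 is a multiple of their lcm; here gcd(12, 5) = 1, so lcm(12, 5) = 12·5 = 60, so 60 ∣ r.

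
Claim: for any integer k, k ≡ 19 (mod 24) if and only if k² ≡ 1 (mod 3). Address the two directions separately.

(⟹) Suppose k ≡ 19 (mod 24). Then k² ≡ 19² = 361 (mod 24), and since 3 ∣ 24, also k² ≡ 1 (mod 3).

(⟸) This fails: take k = 1. Then 1² = 1 ≡ 1 (mod 3), yet 1 ≡ 1 (mod 24), not 19.

Only the forward implication holds.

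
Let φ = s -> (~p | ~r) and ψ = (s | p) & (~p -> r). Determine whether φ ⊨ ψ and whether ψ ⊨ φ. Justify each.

(→) This fails. Under s = F, p = F, r = F, the left side is true but the right side is false.

(←) This fails. Under s = T, p = T, r = T, the left side is false but the right side is true.

Neither implication holds.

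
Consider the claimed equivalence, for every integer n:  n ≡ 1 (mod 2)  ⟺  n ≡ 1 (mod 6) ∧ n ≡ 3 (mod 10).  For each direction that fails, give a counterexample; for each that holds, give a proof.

(⇒) fails; (⇐) holds.

(⟸) If n ≡ 1 (mod 6) and n ≡ 3 (mod 10), then by the Chinese remainder theorem n ≡ 13 (mod 30). Since 13 ≡ 1 (mod 2) and 2 ∣ 30, we get n ≡ 1 (mod 2).

(⟹) This fails: n = 1 gives 1 ≡ 1 (mod 2) but 1 ≡ 1 (mod 10), so the conjunction on the right does not hold.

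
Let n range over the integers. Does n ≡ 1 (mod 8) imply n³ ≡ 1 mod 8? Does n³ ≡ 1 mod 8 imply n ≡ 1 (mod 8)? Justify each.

Both implications hold.

(→) Suppose n ≡ 1 (mod 8). Write n = 8j + 1. Then (8j + 1)³ = 512j³ + 192j² + 24j + 1 = 8(64j³ + 24j² + 3j) + 1, so n³ ≡ 1 (mod 8).

(←) For the converse, argue contrapositively. If n ≢ 1 (mod 8), then n is congruent to one of 0, 2, 3, 4, 5, 6, 7 modulo 8, and these give n³ ≡ 0, 0, 3, 0, 5, 0, 7 respectively — never 1.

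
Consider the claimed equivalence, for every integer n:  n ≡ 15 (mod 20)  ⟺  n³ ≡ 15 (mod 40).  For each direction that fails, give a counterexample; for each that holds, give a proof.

(→) This fails: take n = 35. Then 35 ≡ 15 (mod 20), but 35³ = 42875 ≡ 35 (mod 40), not 15.

(←) Conversely, the residues r modulo 40 with r³ ≡ 15 (mod 40) are exactly {15}, and each is ≡ 15 (mod 20).

(⇒) fails; (⇐) holds.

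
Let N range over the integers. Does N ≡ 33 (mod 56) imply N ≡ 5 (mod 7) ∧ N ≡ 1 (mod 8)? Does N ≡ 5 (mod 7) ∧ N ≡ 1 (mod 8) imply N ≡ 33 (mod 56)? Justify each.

(⇒) Suppose N ≡ 33 (mod 56); write N = 56j + 33. Since 7 ∣ 56, reducing mod 7 gives N ≡ 33 ≡ 5 (mod 7); since 8 ∣ 56, reducing mod 8 gives N ≡ 33 ≡ 1 (mod 8).

(⇐) Conversely, if N ≡ 5 (mod 7) and N ≡ 1 (mod 8), then by the Chinese remainder theorem N ≡ 33 (mod 56). This is exactly N ≡ 33 (mod 56).

Both implications hold.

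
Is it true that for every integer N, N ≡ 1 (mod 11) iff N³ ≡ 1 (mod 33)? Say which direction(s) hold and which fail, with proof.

Not equivalent: only (⇐) holds.

[⇒] This fails: take N = 12. Then 12 ≡ 1 (mod 11), but 12³ = 1728 ≡ 12 (mod 33), not 1.

[⇐] Conversely, the residues r modulo 33 with r³ ≡ 1 (mod 33) are exactly {1}, and each is ≡ 1 (mod 11).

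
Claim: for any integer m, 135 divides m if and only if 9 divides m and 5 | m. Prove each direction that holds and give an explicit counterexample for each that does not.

Only the forward implication holds.

[⇒] If 135 ∣ m, write m = 135q. Since 135 = 15·9, m = 9·(15q), so 9 ∣ m; and since 135 = 27·5, m = 5·(27q), so 5 ∣ m.

[⇐] This fails: take m = 45. Both 9 ∣ 45 and 5 ∣ 45, yet 45 is not a multiple of 135 (since 45 = 0·135 + 45), so 135 ∤ 45.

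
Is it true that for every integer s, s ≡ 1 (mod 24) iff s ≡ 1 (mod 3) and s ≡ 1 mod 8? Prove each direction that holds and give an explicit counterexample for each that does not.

Equivalent; both directions hold.

[⇒] Suppose s ≡ 1 (mod 24); write s = 24j + 1. Since 3 ∣ 24, reducing mod 3 gives s ≡ 1 (mod 3); since 8 ∣ 24, reducing mod 8 gives s ≡ 1 (mod 8).

[⇐] Conversely, if s ≡ 1 (mod 3) and s ≡ 1 (mod 8), then by the Chinese remainder theorem s ≡ 1 (mod 24). This is exactly s ≡ 1 (mod 24).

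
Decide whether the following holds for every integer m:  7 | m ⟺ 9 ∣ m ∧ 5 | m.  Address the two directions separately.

(⇒) This fails: take m = 7. Certainly 7 ∣ 7, but 9 ∤ 7.

(⇐) This fails: take m = 45. Both 9 ∣ 45 and 5 ∣ 45, yet 45 is not a multiple of 7 (since 45 = 6·7 + 3), so 7 ∤ 45.

Neither direction holds.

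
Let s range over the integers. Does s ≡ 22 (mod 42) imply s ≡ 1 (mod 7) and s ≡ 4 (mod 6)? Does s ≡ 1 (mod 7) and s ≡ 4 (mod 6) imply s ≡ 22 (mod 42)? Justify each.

Both directions hold.

(⟸) If s ≡ 1 (mod 7) and s ≡ 4 (mod 6), then by the Chinese remainder theorem s ≡ 22 (mod 42). This is exactly s ≡ 22 (mod 42).

(⟹) Suppose s ≡ 22 (mod 42); write s = 42j + 22. Since 7 ∣ 42, reducing mod 7 gives s ≡ 22 ≡ 1 (mod 7); since 6 ∣ 42, reducing mod 6 gives s ≡ 22 ≡ 4 (mod 6).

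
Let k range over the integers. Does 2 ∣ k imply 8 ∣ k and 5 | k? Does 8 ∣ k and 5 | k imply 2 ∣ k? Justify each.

Only the reverse direction holds.

(←) Suppose 8 ∣ k and 5 ∣ k. Any common multiple of 8 and 5 is a multiple of their lcm; here gcd(8, 5) = 1, so lcm(8, 5) = 8·5 = 40, so 40 ∣ k. Since 2 ∣ 40, it follows that 2 ∣ k.

(→) This fails: take k = 2. Certainly 2 ∣ 2, but 8 ∤ 2.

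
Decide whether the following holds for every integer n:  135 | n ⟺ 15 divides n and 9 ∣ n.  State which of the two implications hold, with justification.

[⇐] This fails: take n = 45. Both 15 ∣ 45 and 9 ∣ 45, yet 45 is not a multiple of 135 (since 45 = 0·135 + 45), so 135 ∤ 45.

[⇒] If 135 ∣ n, write n = 135q. Since 135 = 9·15, n = 15·(9q), so 15 ∣ n; and since 135 = 15·9, n = 9·(15q), so 9 ∣ n.

Not equivalent: only (⇒) holds.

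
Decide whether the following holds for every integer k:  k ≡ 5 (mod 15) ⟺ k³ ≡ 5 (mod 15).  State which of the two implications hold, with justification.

[⇒] Suppose k ≡ 5 (mod 15). Write k = 15j + 5. Then (15j + 5)³ = 3375j³ + 3375j² + 1125j + 125 = 15(225j³ + 225j² + 75j + 8) + 5, so k³ ≡ 5 (mod 15).

[⇐] Conversely, suppose k³ ≡ 5 (mod 15). The only residue r in {0, …, 14} with r³ ≡ 5 (mod 15) is r = 5, so k ≡ 5 (mod 15).

Both directions hold.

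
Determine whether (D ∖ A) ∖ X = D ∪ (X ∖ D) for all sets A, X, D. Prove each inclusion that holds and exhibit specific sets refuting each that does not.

(⟸) This inclusion fails. Take A = ∅, X = {1}, D = ∅; then 1 ∈ D ∪ (X ∖ D) but 1 ∉ (D ∖ A) ∖ X.

(⟹) Let x ∈ (D ∖ A) ∖ X. Then x ∈ D and x ∉ A, X, from which x ∈ D ∪ (X ∖ D).

The sets are not equal: only the forward inclusion holds.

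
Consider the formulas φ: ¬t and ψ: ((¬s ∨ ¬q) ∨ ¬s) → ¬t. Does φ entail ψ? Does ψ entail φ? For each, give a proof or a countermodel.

(⇐) This fails. Under q = T, t = T, s = T, the left side is false but the right side is true.

(⇒) Assume the antecedent. If q is true, the antecedent forces (q = T, t = F, s = F) or (q = T, t = F, s = T), and ((¬s ∨ ¬q) ∨ ¬s) → ¬t holds there. If q is false, the antecedent forces (q = F, t = F, s = F) or (q = F, t = F, s = T), and ((¬s ∨ ¬q) ∨ ¬s) → ¬t holds there. Either way ((¬s ∨ ¬q) ∨ ¬s) → ¬t holds.

Only the forward direction holds.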